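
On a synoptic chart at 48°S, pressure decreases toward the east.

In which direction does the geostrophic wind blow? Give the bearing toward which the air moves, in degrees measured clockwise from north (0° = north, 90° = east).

The pressure-gradient force points toward the east (bearing 090°).
Geostrophic balance: in the Southern Hemisphere the Coriolis force deflects motion to the left, so the geostrophic wind blows 90° to the left of the pressure-gradient force (low pressure on the right).
Rotating 090° by 90° counterclockwise gives 000° — the wind blows toward the north.

000°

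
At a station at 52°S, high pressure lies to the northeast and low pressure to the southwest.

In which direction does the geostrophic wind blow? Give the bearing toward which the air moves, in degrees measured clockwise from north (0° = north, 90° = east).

The pressure-gradient force points toward the southwest (bearing 225°).
Geostrophic balance: in the Southern Hemisphere the Coriolis force deflects motion to the left, so the geostrophic wind blows 90° to the left of the pressure-gradient force (low pressure on the right).
Rotating 225° by 90° counterclockwise gives 135° — the wind blows toward the southeast.

135°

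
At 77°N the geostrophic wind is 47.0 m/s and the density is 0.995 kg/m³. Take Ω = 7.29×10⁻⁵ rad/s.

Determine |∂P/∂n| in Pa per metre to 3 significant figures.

Coriolis parameter at 77°N:
f = 2Ω sin φ = 2 × 7.29×10⁻⁵ × sin 77° = 1.42×10⁻⁴ s⁻¹
Geostrophic balance rearranged: |∂P/∂n| = f ρ V_g
|∂P/∂n| = 1.42×10⁻⁴ × 0.995 × 47.0 = 6.64×10⁻³ Pa/m

6.64×10⁻³ Pa/m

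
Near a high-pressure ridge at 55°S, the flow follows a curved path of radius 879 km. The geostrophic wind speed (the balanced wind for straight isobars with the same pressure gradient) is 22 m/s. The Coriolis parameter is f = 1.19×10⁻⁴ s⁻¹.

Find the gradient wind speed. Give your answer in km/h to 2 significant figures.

110 km/h

Around a high, pressure-gradient force acts outward with centrifugal, so Coriolis balances both:
fV = (1/ρ)|∂P/∂n| + V²/R  →  V² − fR·V + fR·V_g = 0
With fR = 1.19×10⁻⁴ × 879×10³ m = 105 m/s:
V = [fR − √((fR)² − 4 fR V_g)]/2 = [105 − √(105² − 4×105×22)]/2 = 31.5 m/s
Supergeostrophic (V > V_g = 22 m/s), as expected around a high.
Converting: 31.5 m/s × 3.6 = 110 km/h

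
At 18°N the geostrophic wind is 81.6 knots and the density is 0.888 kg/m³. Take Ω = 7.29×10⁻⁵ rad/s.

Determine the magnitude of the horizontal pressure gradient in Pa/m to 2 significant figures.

Coriolis parameter at 18°N:
f = 2Ω sin φ = 2 × 7.29×10⁻⁵ × sin 18° = 4.51×10⁻⁵ s⁻¹
Wind speed in SI: 81.6 knots = 42.0 m/s
Geostrophic balance rearranged: |∂P/∂n| = f ρ V_g
|∂P/∂n| = 4.51×10⁻⁵ × 0.888 × 42.0 = 1.68×10⁻³ Pa/m

1.7×10⁻³ Pa/m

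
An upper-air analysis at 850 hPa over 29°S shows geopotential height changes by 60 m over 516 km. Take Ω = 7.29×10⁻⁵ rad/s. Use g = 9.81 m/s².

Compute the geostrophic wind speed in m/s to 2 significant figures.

16 m/s

Coriolis parameter at 29°S:
f = 2Ω sin φ = 2 × 7.29×10⁻⁵ × sin 29° = 7.07×10⁻⁵ s⁻¹
Height gradient: |∂Z/∂n| = 60 m / 516000 m = 1.16×10⁻⁴
On a pressure surface, geostrophic balance gives V_g = (g/f)|∂Z/∂n|:
V_g = 9.81 × 1.16×10⁻⁴ / 7.07×10⁻⁵ = 16.1 m/s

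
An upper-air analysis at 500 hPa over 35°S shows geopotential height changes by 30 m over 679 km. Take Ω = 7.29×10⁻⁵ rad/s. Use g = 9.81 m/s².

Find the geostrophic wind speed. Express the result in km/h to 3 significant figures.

18.7 km/h

Coriolis parameter at 35°S:
f = 2Ω sin φ = 2 × 7.29×10⁻⁵ × sin 35° = 8.36×10⁻⁵ s⁻¹
Height gradient: |∂Z/∂n| = 30 m / 679000 m = 4.42×10⁻⁵
On a pressure surface, geostrophic balance gives V_g = (g/f)|∂Z/∂n|:
V_g = 9.81 × 4.42×10⁻⁵ / 8.36×10⁻⁵ = 5.18 m/s
Converting: 5.18 m/s × 3.6 = 18.7 km/h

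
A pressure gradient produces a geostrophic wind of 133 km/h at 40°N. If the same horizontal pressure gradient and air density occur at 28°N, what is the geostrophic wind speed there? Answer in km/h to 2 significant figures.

180 km/h

With the same pressure gradient and density, V_g ∝ 1/f ∝ 1/sin φ.
V₂ = V₁ · sin φ₁ / sin φ₂ = 133 × sin 40° / sin 28°
V₂ = 133 × 0.6428/0.4695 = 180 km/h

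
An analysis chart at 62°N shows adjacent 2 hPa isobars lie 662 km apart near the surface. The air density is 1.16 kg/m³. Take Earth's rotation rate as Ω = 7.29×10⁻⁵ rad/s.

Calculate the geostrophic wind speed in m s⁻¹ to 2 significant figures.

2.0 m s⁻¹

Coriolis parameter at 62°N:
f = 2Ω sin φ = 2 × 7.29×10⁻⁵ × sin 62° = 1.29×10⁻⁴ s⁻¹
Pressure gradient: |∂P/∂n| = 200 Pa / 662000 m = 3.02×10⁻⁴ Pa/m
Geostrophic balance (pressure-gradient force = Coriolis force):
V_g = (1/(fρ)) |∂P/∂n| = 3.02×10⁻⁴ / (1.29×10⁻⁴ × 1.16) = 2.02 m/s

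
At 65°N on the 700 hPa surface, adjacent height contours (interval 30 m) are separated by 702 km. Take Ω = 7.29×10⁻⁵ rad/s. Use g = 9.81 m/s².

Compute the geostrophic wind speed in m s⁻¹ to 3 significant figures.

Coriolis parameter at 65°N:
f = 2Ω sin φ = 2 × 7.29×10⁻⁵ × sin 65° = 1.32×10⁻⁴ s⁻¹
Height gradient: |∂Z/∂n| = 30 m / 702000 m = 4.27×10⁻⁵
On a pressure surface, geostrophic balance gives V_g = (g/f)|∂Z/∂n|:
V_g = 9.81 × 4.27×10⁻⁵ / 1.32×10⁻⁴ = 3.17 m/s

3.17 m s⁻¹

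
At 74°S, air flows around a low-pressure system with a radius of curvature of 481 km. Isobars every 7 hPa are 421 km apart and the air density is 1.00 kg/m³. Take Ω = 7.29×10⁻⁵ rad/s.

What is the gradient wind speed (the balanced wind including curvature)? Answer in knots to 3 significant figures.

Coriolis parameter at 74°S:
f = 2Ω sin φ = 2 × 7.29×10⁻⁵ × sin 74° = 1.40×10⁻⁴ s⁻¹
Pressure gradient: |∂P/∂n| = 700 Pa / 421000 m = 1.66×10⁻³ Pa/m
Geostrophic speed: V_g = |∂P/∂n|/(fρ) = 1.66×10⁻³/(1.40×10⁻⁴ × 1.00) = 11.9 m/s
Around a low, centrifugal force acts outward with Coriolis, so pressure-gradient force balances both:
(1/ρ)|∂P/∂n| = fV + V²/R  →  V² + fR·V − fR·V_g = 0
With fR = 1.40×10⁻⁴ × 481×10³ m = 67.4 m/s:
V = [−fR + √((fR)² + 4 fR V_g)]/2 = [−67.4 + √(67.4² + 4×67.4×11.9)]/2 = 10.3 m/s
Subgeostrophic (V < V_g = 11.9 m/s), as expected around a low.
Converting: 10.3 m/s × 1.944 = 20.0 knots

20.0 knots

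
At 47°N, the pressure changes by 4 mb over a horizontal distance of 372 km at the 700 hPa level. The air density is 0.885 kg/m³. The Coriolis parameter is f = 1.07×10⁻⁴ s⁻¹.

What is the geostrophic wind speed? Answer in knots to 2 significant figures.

22 knots

Pressure gradient: |∂P/∂n| = 400 Pa / 372000 m = 1.08×10⁻³ Pa/m
Geostrophic balance (pressure-gradient force = Coriolis force):
V_g = (1/(fρ)) |∂P/∂n| = 1.08×10⁻³ / (1.07×10⁻⁴ × 0.885) = 11.4 m/s
Converting: 11.4 m/s × 1.944 = 22 knots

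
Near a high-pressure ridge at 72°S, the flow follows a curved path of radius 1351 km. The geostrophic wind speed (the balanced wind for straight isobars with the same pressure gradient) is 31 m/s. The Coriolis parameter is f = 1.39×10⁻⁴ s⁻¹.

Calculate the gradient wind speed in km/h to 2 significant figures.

140 km/h

Around a high, pressure-gradient force acts outward with centrifugal, so Coriolis balances both:
fV = (1/ρ)|∂P/∂n| + V²/R  →  V² − fR·V + fR·V_g = 0
With fR = 1.39×10⁻⁴ × 1351×10³ m = 188 m/s:
V = [fR − √((fR)² − 4 fR V_g)]/2 = [188 − √(188² − 4×188×31)]/2 = 39.2 m/s
Supergeostrophic (V > V_g = 31 m/s), as expected around a high.
Converting: 39.2 m/s × 3.6 = 140 km/h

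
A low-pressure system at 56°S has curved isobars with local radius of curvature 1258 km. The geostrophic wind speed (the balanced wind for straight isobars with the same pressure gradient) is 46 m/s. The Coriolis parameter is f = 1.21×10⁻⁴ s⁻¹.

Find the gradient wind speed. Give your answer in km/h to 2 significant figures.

130 km/h

Around a low, centrifugal force acts outward with Coriolis, so pressure-gradient force balances both:
(1/ρ)|∂P/∂n| = fV + V²/R  →  V² + fR·V − fR·V_g = 0
With fR = 1.21×10⁻⁴ × 1258×10³ m = 152 m/s:
V = [−fR + √((fR)² + 4 fR V_g)]/2 = [−152 + √(152² + 4×152×46)]/2 = 37 m/s
Subgeostrophic (V < V_g = 46 m/s), as expected around a low.
Converting: 37 m/s × 3.6 = 130 km/h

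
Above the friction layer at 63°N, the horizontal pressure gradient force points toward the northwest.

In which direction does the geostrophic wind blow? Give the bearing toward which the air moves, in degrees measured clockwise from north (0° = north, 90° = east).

045°

The pressure-gradient force points toward the northwest (bearing 315°).
Geostrophic balance: in the Northern Hemisphere the Coriolis force deflects motion to the right, so the geostrophic wind blows 90° to the right of the pressure-gradient force (low pressure on the left).
Rotating 315° by 90° clockwise gives 045° — the wind blows toward the northeast.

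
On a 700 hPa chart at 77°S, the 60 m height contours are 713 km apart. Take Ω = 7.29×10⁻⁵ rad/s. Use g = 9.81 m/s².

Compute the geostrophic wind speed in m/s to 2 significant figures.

Coriolis parameter at 77°S:
f = 2Ω sin φ = 2 × 7.29×10⁻⁵ × sin 77° = 1.42×10⁻⁴ s⁻¹
Height gradient: |∂Z/∂n| = 60 m / 713000 m = 8.42×10⁻⁵
On a pressure surface, geostrophic balance gives V_g = (g/f)|∂Z/∂n|:
V_g = 9.81 × 8.42×10⁻⁵ / 1.42×10⁻⁴ = 5.81 m/s

5.8 m/s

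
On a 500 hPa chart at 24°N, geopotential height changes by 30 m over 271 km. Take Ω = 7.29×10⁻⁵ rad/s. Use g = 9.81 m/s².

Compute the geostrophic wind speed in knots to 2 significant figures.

Coriolis parameter at 24°N:
f = 2Ω sin φ = 2 × 7.29×10⁻⁵ × sin 24° = 5.93×10⁻⁵ s⁻¹
Height gradient: |∂Z/∂n| = 30 m / 271000 m = 1.11×10⁻⁴
On a pressure surface, geostrophic balance gives V_g = (g/f)|∂Z/∂n|:
V_g = 9.81 × 1.11×10⁻⁴ / 5.93×10⁻⁵ = 18.3 m/s
Converting: 18.3 m/s × 1.944 = 36 knots

36 knots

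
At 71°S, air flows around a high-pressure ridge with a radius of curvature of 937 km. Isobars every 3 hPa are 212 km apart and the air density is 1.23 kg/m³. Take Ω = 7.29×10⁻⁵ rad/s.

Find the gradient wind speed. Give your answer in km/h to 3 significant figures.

Coriolis parameter at 71°S:
f = 2Ω sin φ = 2 × 7.29×10⁻⁵ × sin 71° = 1.38×10⁻⁴ s⁻¹
Pressure gradient: |∂P/∂n| = 300 Pa / 212000 m = 1.42×10⁻³ Pa/m
Geostrophic speed: V_g = |∂P/∂n|/(fρ) = 1.42×10⁻³/(1.38×10⁻⁴ × 1.23) = 8.35 m/s
Around a high, pressure-gradient force acts outward with centrifugal, so Coriolis balances both:
fV = (1/ρ)|∂P/∂n| + V²/R  →  V² − fR·V + fR·V_g = 0
With fR = 1.38×10⁻⁴ × 937×10³ m = 129 m/s:
V = [fR − √((fR)² − 4 fR V_g)]/2 = [129 − √(129² − 4×129×8.35)]/2 = 8.97 m/s
Supergeostrophic (V > V_g = 8.35 m/s), as expected around a high.
Converting: 8.97 m/s × 3.6 = 32.3 km/h

32.3 km/h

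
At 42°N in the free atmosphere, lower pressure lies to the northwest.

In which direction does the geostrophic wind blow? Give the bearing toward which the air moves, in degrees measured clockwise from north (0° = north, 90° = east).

The pressure-gradient force points toward the northwest (bearing 315°).
Geostrophic balance: in the Northern Hemisphere the Coriolis force deflects motion to the right, so the geostrophic wind blows 90° to the right of the pressure-gradient force (low pressure on the left).
Rotating 315° by 90° clockwise gives 045° — the wind blows toward the northeast.

045°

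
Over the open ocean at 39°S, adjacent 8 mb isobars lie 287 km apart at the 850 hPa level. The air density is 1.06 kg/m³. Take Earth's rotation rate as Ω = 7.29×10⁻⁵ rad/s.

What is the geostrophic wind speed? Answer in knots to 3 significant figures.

55.7 knots

Coriolis parameter at 39°S:
f = 2Ω sin φ = 2 × 7.29×10⁻⁵ × sin 39° = 9.18×10⁻⁵ s⁻¹
Pressure gradient: |∂P/∂n| = 800 Pa / 287000 m = 2.79×10⁻³ Pa/m
Geostrophic balance (pressure-gradient force = Coriolis force):
V_g = (1/(fρ)) |∂P/∂n| = 2.79×10⁻³ / (9.18×10⁻⁵ × 1.06) = 28.7 m/s
Converting: 28.7 m/s × 1.944 = 55.7 knots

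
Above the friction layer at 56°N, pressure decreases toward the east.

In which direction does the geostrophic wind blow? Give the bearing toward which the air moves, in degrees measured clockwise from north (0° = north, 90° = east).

180°

The pressure-gradient force points toward the east (bearing 090°).
Geostrophic balance: in the Northern Hemisphere the Coriolis force deflects motion to the right, so the geostrophic wind blows 90° to the right of the pressure-gradient force (low pressure on the left).
Rotating 090° by 90° clockwise gives 180° — the wind blows toward the south.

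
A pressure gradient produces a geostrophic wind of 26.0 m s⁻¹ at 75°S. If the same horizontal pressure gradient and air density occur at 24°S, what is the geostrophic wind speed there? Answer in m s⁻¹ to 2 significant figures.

62 m s⁻¹

With the same pressure gradient and density, V_g ∝ 1/f ∝ 1/sin φ.
V₂ = V₁ · sin φ₁ / sin φ₂ = 26.0 × sin 75° / sin 24°
V₂ = 26.0 × 0.9659/0.4067 = 62 m s⁻¹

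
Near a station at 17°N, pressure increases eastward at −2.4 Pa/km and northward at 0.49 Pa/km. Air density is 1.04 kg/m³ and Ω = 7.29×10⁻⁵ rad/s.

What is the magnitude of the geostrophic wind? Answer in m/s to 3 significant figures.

55.3 m/s

Coriolis parameter at 17°N:
f = 2Ω sin φ = 2 × 7.29×10⁻⁵ × sin 17° = 4.26×10⁻⁵ s⁻¹
Component geostrophic relations (x east, y north):
u_g = −(1/(fρ)) ∂P/∂y,  v_g = (1/(fρ)) ∂P/∂x
u_g = −(0.49×10⁻³)/(4.26×10⁻⁵ × 1.04) = −11.1 m/s;  v_g = (−2.4×10⁻³)/(4.26×10⁻⁵ × 1.04) = −54.1 m/s
|V_g| = √(u_g² + v_g²) = 55.3 m/s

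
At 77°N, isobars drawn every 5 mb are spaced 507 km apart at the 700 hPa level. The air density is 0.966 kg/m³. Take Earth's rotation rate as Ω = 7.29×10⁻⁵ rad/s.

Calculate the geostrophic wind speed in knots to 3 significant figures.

14.0 knots

Coriolis parameter at 77°N:
f = 2Ω sin φ = 2 × 7.29×10⁻⁵ × sin 77° = 1.42×10⁻⁴ s⁻¹
Pressure gradient: |∂P/∂n| = 500 Pa / 507000 m = 9.86×10⁻⁴ Pa/m
Geostrophic balance (pressure-gradient force = Coriolis force):
V_g = (1/(fρ)) |∂P/∂n| = 9.86×10⁻⁴ / (1.42×10⁻⁴ × 0.966) = 7.19 m/s
Converting: 7.19 m/s × 1.944 = 14.0 knots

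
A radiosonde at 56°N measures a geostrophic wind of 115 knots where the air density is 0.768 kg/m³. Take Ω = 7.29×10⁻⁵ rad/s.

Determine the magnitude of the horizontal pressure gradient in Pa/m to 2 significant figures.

5.5×10⁻³ Pa/m

Coriolis parameter at 56°N:
f = 2Ω sin φ = 2 × 7.29×10⁻⁵ × sin 56° = 1.21×10⁻⁴ s⁻¹
Wind speed in SI: 115 knots = 59.2 m/s
Geostrophic balance rearranged: |∂P/∂n| = f ρ V_g
|∂P/∂n| = 1.21×10⁻⁴ × 0.768 × 59.2 = 5.49×10⁻³ Pa/m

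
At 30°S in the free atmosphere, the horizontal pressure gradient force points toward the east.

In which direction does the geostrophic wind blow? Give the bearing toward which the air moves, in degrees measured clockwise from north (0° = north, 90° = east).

The pressure-gradient force points toward the east (bearing 090°).
Geostrophic balance: in the Southern Hemisphere the Coriolis force deflects motion to the left, so the geostrophic wind blows 90° to the left of the pressure-gradient force (low pressure on the right).
Rotating 090° by 90° counterclockwise gives 000° — the wind blows toward the north.

000°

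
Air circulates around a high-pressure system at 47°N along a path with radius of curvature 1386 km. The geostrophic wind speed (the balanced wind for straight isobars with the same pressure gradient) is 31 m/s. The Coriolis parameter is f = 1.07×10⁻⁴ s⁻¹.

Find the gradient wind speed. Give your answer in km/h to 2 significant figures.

160 km/h

Around a high, pressure-gradient force acts outward with centrifugal, so Coriolis balances both:
fV = (1/ρ)|∂P/∂n| + V²/R  →  V² − fR·V + fR·V_g = 0
With fR = 1.07×10⁻⁴ × 1386×10³ m = 148 m/s:
V = [fR − √((fR)² − 4 fR V_g)]/2 = [148 − √(148² − 4×148×31)]/2 = 44.1 m/s
Supergeostrophic (V > V_g = 31 m/s), as expected around a high.
Converting: 44.1 m/s × 3.6 = 160 km/h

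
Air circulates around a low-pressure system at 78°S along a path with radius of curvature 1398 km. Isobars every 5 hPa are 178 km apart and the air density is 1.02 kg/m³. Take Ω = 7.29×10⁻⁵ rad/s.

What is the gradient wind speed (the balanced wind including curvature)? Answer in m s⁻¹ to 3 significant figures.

Coriolis parameter at 78°S:
f = 2Ω sin φ = 2 × 7.29×10⁻⁵ × sin 78° = 1.43×10⁻⁴ s⁻¹
Pressure gradient: |∂P/∂n| = 500 Pa / 178000 m = 2.81×10⁻³ Pa/m
Geostrophic speed: V_g = |∂P/∂n|/(fρ) = 2.81×10⁻³/(1.43×10⁻⁴ × 1.02) = 19.3 m/s
Around a low, centrifugal force acts outward with Coriolis, so pressure-gradient force balances both:
(1/ρ)|∂P/∂n| = fV + V²/R  →  V² + fR·V − fR·V_g = 0
With fR = 1.43×10⁻⁴ × 1398×10³ m = 199 m/s:
V = [−fR + √((fR)² + 4 fR V_g)]/2 = [−199 + √(199² + 4×199×19.3)]/2 = 17.7 m/s
Subgeostrophic (V < V_g = 19.3 m/s), as expected around a low.

17.7 m s⁻¹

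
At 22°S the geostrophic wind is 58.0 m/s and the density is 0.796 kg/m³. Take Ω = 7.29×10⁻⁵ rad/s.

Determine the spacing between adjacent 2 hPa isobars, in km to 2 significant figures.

79 km

Coriolis parameter at 22°S:
f = 2Ω sin φ = 2 × 7.29×10⁻⁵ × sin 22° = 5.46×10⁻⁵ s⁻¹
Geostrophic balance rearranged: |∂P/∂n| = f ρ V_g
|∂P/∂n| = 5.46×10⁻⁵ × 0.796 × 58.0 = 2.52×10⁻³ Pa/m
Isobar spacing: Δn = ΔP/|∂P/∂n| = 200 Pa / 2.52×10⁻³ Pa/m = 79315 m ≈ 79 km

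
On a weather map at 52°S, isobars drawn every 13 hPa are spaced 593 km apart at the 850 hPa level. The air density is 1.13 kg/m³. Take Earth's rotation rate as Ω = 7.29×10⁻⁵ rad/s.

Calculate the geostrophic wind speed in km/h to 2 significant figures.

61 km/h

Coriolis parameter at 52°S:
f = 2Ω sin φ = 2 × 7.29×10⁻⁵ × sin 52° = 1.15×10⁻⁴ s⁻¹
Pressure gradient: |∂P/∂n| = 1300 Pa / 593000 m = 2.19×10⁻³ Pa/m
Geostrophic balance (pressure-gradient force = Coriolis force):
V_g = (1/(fρ)) |∂P/∂n| = 2.19×10⁻³ / (1.15×10⁻⁴ × 1.13) = 16.9 m/s
Converting: 16.9 m/s × 3.6 = 61 km/h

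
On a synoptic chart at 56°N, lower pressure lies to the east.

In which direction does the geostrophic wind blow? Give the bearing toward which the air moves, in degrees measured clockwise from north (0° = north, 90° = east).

180°

The pressure-gradient force points toward the east (bearing 090°).
Geostrophic balance: in the Northern Hemisphere the Coriolis force deflects motion to the right, so the geostrophic wind blows 90° to the right of the pressure-gradient force (low pressure on the left).
Rotating 090° by 90° clockwise gives 180° — the wind blows toward the south.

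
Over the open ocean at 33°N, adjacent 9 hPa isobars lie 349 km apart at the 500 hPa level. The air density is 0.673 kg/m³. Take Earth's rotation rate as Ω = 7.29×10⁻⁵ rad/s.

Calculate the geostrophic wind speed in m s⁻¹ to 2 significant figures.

Coriolis parameter at 33°N:
f = 2Ω sin φ = 2 × 7.29×10⁻⁵ × sin 33° = 7.94×10⁻⁵ s⁻¹
Pressure gradient: |∂P/∂n| = 900 Pa / 349000 m = 2.58×10⁻³ Pa/m
Geostrophic balance (pressure-gradient force = Coriolis force):
V_g = (1/(fρ)) |∂P/∂n| = 2.58×10⁻³ / (7.94×10⁻⁵ × 0.673) = 48.3 m/s

48 m s⁻¹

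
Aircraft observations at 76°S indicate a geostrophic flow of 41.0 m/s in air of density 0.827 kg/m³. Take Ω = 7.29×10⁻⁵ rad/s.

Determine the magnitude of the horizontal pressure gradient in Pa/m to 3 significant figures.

4.80×10⁻³ Pa/m

Coriolis parameter at 76°S:
f = 2Ω sin φ = 2 × 7.29×10⁻⁵ × sin 76° = 1.41×10⁻⁴ s⁻¹
Geostrophic balance rearranged: |∂P/∂n| = f ρ V_g
|∂P/∂n| = 1.41×10⁻⁴ × 0.827 × 41.0 = 4.80×10⁻³ Pa/m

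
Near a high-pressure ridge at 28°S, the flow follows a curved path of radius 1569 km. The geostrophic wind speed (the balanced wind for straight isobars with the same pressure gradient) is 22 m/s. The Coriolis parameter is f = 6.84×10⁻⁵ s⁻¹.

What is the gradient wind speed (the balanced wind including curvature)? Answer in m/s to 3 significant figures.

30.9 m/s

Around a high, pressure-gradient force acts outward with centrifugal, so Coriolis balances both:
fV = (1/ρ)|∂P/∂n| + V²/R  →  V² − fR·V + fR·V_g = 0
With fR = 6.84×10⁻⁵ × 1569×10³ m = 107 m/s:
V = [fR − √((fR)² − 4 fR V_g)]/2 = [107 − √(107² − 4×107×22)]/2 = 30.9 m/s
Supergeostrophic (V > V_g = 22 m/s), as expected around a high.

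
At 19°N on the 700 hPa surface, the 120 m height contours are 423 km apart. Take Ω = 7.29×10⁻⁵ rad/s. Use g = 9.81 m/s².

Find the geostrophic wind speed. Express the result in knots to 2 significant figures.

Coriolis parameter at 19°N:
f = 2Ω sin φ = 2 × 7.29×10⁻⁵ × sin 19° = 4.75×10⁻⁵ s⁻¹
Height gradient: |∂Z/∂n| = 120 m / 423000 m = 2.84×10⁻⁴
On a pressure surface, geostrophic balance gives V_g = (g/f)|∂Z/∂n|:
V_g = 9.81 × 2.84×10⁻⁴ / 4.75×10⁻⁵ = 58.6 m/s
Converting: 58.6 m/s × 1.944 = 110 knots

110 knots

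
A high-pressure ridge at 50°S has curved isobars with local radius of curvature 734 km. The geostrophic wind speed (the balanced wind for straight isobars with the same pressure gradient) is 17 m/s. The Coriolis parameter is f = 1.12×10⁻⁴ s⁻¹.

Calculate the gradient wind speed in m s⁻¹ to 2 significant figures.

Around a high, pressure-gradient force acts outward with centrifugal, so Coriolis balances both:
fV = (1/ρ)|∂P/∂n| + V²/R  →  V² − fR·V + fR·V_g = 0
With fR = 1.12×10⁻⁴ × 734×10³ m = 82.2 m/s:
V = [fR − √((fR)² − 4 fR V_g)]/2 = [82.2 − √(82.2² − 4×82.2×17)]/2 = 24 m/s
Supergeostrophic (V > V_g = 17 m/s), as expected around a high.

24 m s⁻¹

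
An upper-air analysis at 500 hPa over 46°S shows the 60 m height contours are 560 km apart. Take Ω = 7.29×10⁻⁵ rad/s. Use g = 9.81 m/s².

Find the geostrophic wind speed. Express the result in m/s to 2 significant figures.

Coriolis parameter at 46°S:
f = 2Ω sin φ = 2 × 7.29×10⁻⁵ × sin 46° = 1.05×10⁻⁴ s⁻¹
Height gradient: |∂Z/∂n| = 60 m / 560000 m = 1.07×10⁻⁴
On a pressure surface, geostrophic balance gives V_g = (g/f)|∂Z/∂n|:
V_g = 9.81 × 1.07×10⁻⁴ / 1.05×10⁻⁴ = 10.0 m/s

10 m/s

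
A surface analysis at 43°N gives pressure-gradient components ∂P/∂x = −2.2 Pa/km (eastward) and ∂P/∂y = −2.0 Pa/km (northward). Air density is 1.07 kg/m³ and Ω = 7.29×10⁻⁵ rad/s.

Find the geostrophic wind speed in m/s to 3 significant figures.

Coriolis parameter at 43°N:
f = 2Ω sin φ = 2 × 7.29×10⁻⁵ × sin 43° = 9.94×10⁻⁵ s⁻¹
Component geostrophic relations (x east, y north):
u_g = −(1/(fρ)) ∂P/∂y,  v_g = (1/(fρ)) ∂P/∂x
u_g = −(−2.0×10⁻³)/(9.94×10⁻⁵ × 1.07) = 18.8 m/s;  v_g = (−2.2×10⁻³)/(9.94×10⁻⁵ × 1.07) = −20.7 m/s
|V_g| = √(u_g² + v_g²) = 27.9 m/s

27.9 m/s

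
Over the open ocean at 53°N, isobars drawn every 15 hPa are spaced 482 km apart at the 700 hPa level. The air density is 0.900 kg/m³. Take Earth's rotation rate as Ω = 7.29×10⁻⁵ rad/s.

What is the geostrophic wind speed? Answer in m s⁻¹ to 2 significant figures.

30 m s⁻¹

Coriolis parameter at 53°N:
f = 2Ω sin φ = 2 × 7.29×10⁻⁵ × sin 53° = 1.16×10⁻⁴ s⁻¹
Pressure gradient: |∂P/∂n| = 1500 Pa / 482000 m = 3.11×10⁻³ Pa/m
Geostrophic balance (pressure-gradient force = Coriolis force):
V_g = (1/(fρ)) |∂P/∂n| = 3.11×10⁻³ / (1.16×10⁻⁴ × 0.900) = 29.7 m/s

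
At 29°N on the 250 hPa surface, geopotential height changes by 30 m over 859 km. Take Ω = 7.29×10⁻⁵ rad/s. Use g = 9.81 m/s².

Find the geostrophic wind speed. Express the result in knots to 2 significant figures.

9.4 knots

Coriolis parameter at 29°N:
f = 2Ω sin φ = 2 × 7.29×10⁻⁵ × sin 29° = 7.07×10⁻⁵ s⁻¹
Height gradient: |∂Z/∂n| = 30 m / 859000 m = 3.49×10⁻⁵
On a pressure surface, geostrophic balance gives V_g = (g/f)|∂Z/∂n|:
V_g = 9.81 × 3.49×10⁻⁵ / 7.07×10⁻⁵ = 4.85 m/s
Converting: 4.85 m/s × 1.944 = 9.4 knots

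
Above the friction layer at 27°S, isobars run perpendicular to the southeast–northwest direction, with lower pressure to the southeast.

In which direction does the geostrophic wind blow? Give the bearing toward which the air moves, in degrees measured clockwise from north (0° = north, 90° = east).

045°

The pressure-gradient force points toward the southeast (bearing 135°).
Geostrophic balance: in the Southern Hemisphere the Coriolis force deflects motion to the left, so the geostrophic wind blows 90° to the left of the pressure-gradient force (low pressure on the right).
Rotating 135° by 90° counterclockwise gives 045° — the wind blows toward the northeast.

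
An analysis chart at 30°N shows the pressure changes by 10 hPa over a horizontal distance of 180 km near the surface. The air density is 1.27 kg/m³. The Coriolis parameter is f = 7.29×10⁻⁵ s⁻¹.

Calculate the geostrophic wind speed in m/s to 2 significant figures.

60 m/s

Pressure gradient: |∂P/∂n| = 1000 Pa / 180000 m = 5.56×10⁻³ Pa/m
Geostrophic balance (pressure-gradient force = Coriolis force):
V_g = (1/(fρ)) |∂P/∂n| = 5.56×10⁻³ / (7.29×10⁻⁵ × 1.27) = 60.0 m/s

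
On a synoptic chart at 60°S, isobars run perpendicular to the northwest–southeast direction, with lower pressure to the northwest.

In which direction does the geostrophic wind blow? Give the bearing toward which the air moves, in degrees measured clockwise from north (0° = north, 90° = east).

225°

The pressure-gradient force points toward the northwest (bearing 315°).
Geostrophic balance: in the Southern Hemisphere the Coriolis force deflects motion to the left, so the geostrophic wind blows 90° to the left of the pressure-gradient force (low pressure on the right).
Rotating 315° by 90° counterclockwise gives 225° — the wind blows toward the southwest.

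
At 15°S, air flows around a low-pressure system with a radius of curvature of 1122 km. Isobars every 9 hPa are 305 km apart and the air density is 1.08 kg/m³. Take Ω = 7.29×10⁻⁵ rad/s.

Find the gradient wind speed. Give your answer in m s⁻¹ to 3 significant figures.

Coriolis parameter at 15°S:
f = 2Ω sin φ = 2 × 7.29×10⁻⁵ × sin 15° = 3.77×10⁻⁵ s⁻¹
Pressure gradient: |∂P/∂n| = 900 Pa / 305000 m = 2.95×10⁻³ Pa/m
Geostrophic speed: V_g = |∂P/∂n|/(fρ) = 2.95×10⁻³/(3.77×10⁻⁵ × 1.08) = 72.4 m/s
Around a low, centrifugal force acts outward with Coriolis, so pressure-gradient force balances both:
(1/ρ)|∂P/∂n| = fV + V²/R  →  V² + fR·V − fR·V_g = 0
With fR = 3.77×10⁻⁵ × 1122×10³ m = 42.3 m/s:
V = [−fR + √((fR)² + 4 fR V_g)]/2 = [−42.3 + √(42.3² + 4×42.3×72.4)]/2 = 38.1 m/s
Subgeostrophic (V < V_g = 72.4 m/s), as expected around a low.

38.1 m s⁻¹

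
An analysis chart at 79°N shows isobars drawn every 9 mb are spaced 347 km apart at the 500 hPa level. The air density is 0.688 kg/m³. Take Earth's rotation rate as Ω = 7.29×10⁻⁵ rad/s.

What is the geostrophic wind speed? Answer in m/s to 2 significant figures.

26 m/s

Coriolis parameter at 79°N:
f = 2Ω sin φ = 2 × 7.29×10⁻⁵ × sin 79° = 1.43×10⁻⁴ s⁻¹
Pressure gradient: |∂P/∂n| = 900 Pa / 347000 m = 2.59×10⁻³ Pa/m
Geostrophic balance (pressure-gradient force = Coriolis force):
V_g = (1/(fρ)) |∂P/∂n| = 2.59×10⁻³ / (1.43×10⁻⁴ × 0.688) = 26.3 m/s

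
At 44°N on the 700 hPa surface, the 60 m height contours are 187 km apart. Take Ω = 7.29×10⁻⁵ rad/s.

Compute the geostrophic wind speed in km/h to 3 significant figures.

Coriolis parameter at 44°N:
f = 2Ω sin φ = 2 × 7.29×10⁻⁵ × sin 44° = 1.01×10⁻⁴ s⁻¹
Height gradient: |∂Z/∂n| = 60 m / 187000 m = 3.21×10⁻⁴
On a pressure surface, geostrophic balance gives V_g = (g/f)|∂Z/∂n|:
V_g = 9.81 × 3.21×10⁻⁴ / 1.01×10⁻⁴ = 31.1 m/s
Converting: 31.1 m/s × 3.6 = 112 km/h

112 km/h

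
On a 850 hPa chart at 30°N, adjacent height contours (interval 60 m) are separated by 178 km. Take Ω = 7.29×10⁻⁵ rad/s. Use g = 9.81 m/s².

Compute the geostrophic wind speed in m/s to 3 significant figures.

45.4 m/s

Coriolis parameter at 30°N:
f = 2Ω sin φ = 2 × 7.29×10⁻⁵ × sin 30° = 7.29×10⁻⁵ s⁻¹
Height gradient: |∂Z/∂n| = 60 m / 178000 m = 3.37×10⁻⁴
On a pressure surface, geostrophic balance gives V_g = (g/f)|∂Z/∂n|:
V_g = 9.81 × 3.37×10⁻⁴ / 7.29×10⁻⁵ = 45.4 m/s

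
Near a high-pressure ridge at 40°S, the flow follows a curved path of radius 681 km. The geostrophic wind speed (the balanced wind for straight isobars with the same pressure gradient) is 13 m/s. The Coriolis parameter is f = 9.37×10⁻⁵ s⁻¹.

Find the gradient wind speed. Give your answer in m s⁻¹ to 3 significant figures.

Around a high, pressure-gradient force acts outward with centrifugal, so Coriolis balances both:
fV = (1/ρ)|∂P/∂n| + V²/R  →  V² − fR·V + fR·V_g = 0
With fR = 9.37×10⁻⁵ × 681×10³ m = 63.8 m/s:
V = [fR − √((fR)² − 4 fR V_g)]/2 = [63.8 − √(63.8² − 4×63.8×13)]/2 = 18.2 m/s
Supergeostrophic (V > V_g = 13 m/s), as expected around a high.

18.2 m s⁻¹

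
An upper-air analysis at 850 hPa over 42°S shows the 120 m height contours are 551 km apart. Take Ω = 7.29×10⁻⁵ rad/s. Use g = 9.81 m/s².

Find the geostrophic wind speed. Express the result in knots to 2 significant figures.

43 knots

Coriolis parameter at 42°S:
f = 2Ω sin φ = 2 × 7.29×10⁻⁵ × sin 42° = 9.76×10⁻⁵ s⁻¹
Height gradient: |∂Z/∂n| = 120 m / 551000 m = 2.18×10⁻⁴
On a pressure surface, geostrophic balance gives V_g = (g/f)|∂Z/∂n|:
V_g = 9.81 × 2.18×10⁻⁴ / 9.76×10⁻⁵ = 21.9 m/s
Converting: 21.9 m/s × 1.944 = 43 knots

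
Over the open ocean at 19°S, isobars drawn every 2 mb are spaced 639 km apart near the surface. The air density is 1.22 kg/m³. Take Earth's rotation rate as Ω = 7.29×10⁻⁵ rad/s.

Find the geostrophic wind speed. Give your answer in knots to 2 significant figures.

11 knots

Coriolis parameter at 19°S:
f = 2Ω sin φ = 2 × 7.29×10⁻⁵ × sin 19° = 4.75×10⁻⁵ s⁻¹
Pressure gradient: |∂P/∂n| = 200 Pa / 639000 m = 3.13×10⁻⁴ Pa/m
Geostrophic balance (pressure-gradient force = Coriolis force):
V_g = (1/(fρ)) |∂P/∂n| = 3.13×10⁻⁴ / (4.75×10⁻⁵ × 1.22) = 5.40 m/s
Converting: 5.40 m/s × 1.944 = 11 knots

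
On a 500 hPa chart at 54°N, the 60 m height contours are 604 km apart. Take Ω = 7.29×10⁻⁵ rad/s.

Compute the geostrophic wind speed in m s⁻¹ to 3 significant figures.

8.26 m s⁻¹

Coriolis parameter at 54°N:
f = 2Ω sin φ = 2 × 7.29×10⁻⁵ × sin 54° = 1.18×10⁻⁴ s⁻¹
Height gradient: |∂Z/∂n| = 60 m / 604000 m = 9.93×10⁻⁵
On a pressure surface, geostrophic balance gives V_g = (g/f)|∂Z/∂n|:
V_g = 9.81 × 9.93×10⁻⁵ / 1.18×10⁻⁴ = 8.26 m/s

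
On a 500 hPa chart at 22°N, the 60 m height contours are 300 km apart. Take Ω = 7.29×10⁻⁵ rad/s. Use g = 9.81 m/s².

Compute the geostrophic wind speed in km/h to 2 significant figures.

130 km/h

Coriolis parameter at 22°N:
f = 2Ω sin φ = 2 × 7.29×10⁻⁵ × sin 22° = 5.46×10⁻⁵ s⁻¹
Height gradient: |∂Z/∂n| = 60 m / 300000 m = 2.00×10⁻⁴
On a pressure surface, geostrophic balance gives V_g = (g/f)|∂Z/∂n|:
V_g = 9.81 × 2.00×10⁻⁴ / 5.46×10⁻⁵ = 35.9 m/s
Converting: 35.9 m/s × 3.6 = 130 km/h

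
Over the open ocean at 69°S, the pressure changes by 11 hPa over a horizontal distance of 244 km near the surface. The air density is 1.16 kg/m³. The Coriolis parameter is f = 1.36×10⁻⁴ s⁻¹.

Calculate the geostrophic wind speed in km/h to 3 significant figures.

103 km/h

Pressure gradient: |∂P/∂n| = 1100 Pa / 244000 m = 4.51×10⁻³ Pa/m
Geostrophic balance (pressure-gradient force = Coriolis force):
V_g = (1/(fρ)) |∂P/∂n| = 4.51×10⁻³ / (1.36×10⁻⁴ × 1.16) = 28.6 m/s
Converting: 28.6 m/s × 3.6 = 103 km/h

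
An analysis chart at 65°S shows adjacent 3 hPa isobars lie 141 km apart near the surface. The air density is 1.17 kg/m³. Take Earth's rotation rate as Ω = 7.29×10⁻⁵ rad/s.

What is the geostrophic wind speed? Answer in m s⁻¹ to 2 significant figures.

Coriolis parameter at 65°S:
f = 2Ω sin φ = 2 × 7.29×10⁻⁵ × sin 65° = 1.32×10⁻⁴ s⁻¹
Pressure gradient: |∂P/∂n| = 300 Pa / 141000 m = 2.13×10⁻³ Pa/m
Geostrophic balance (pressure-gradient force = Coriolis force):
V_g = (1/(fρ)) |∂P/∂n| = 2.13×10⁻³ / (1.32×10⁻⁴ × 1.17) = 13.8 m/s

14 m s⁻¹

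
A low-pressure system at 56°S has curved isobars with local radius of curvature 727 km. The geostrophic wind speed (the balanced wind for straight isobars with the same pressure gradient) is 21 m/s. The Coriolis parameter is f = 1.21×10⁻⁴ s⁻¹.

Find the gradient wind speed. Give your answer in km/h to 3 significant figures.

Around a low, centrifugal force acts outward with Coriolis, so pressure-gradient force balances both:
(1/ρ)|∂P/∂n| = fV + V²/R  →  V² + fR·V − fR·V_g = 0
With fR = 1.21×10⁻⁴ × 727×10³ m = 88.0 m/s:
V = [−fR + √((fR)² + 4 fR V_g)]/2 = [−88.0 + √(88.0² + 4×88.0×21)]/2 = 17.5 m/s
Subgeostrophic (V < V_g = 21 m/s), as expected around a low.
Converting: 17.5 m/s × 3.6 = 63.0 km/h

63.0 km/h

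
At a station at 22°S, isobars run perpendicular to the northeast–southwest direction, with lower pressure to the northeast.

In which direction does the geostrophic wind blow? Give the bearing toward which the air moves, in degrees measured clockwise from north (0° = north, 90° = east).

315°

The pressure-gradient force points toward the northeast (bearing 045°).
Geostrophic balance: in the Southern Hemisphere the Coriolis force deflects motion to the left, so the geostrophic wind blows 90° to the left of the pressure-gradient force (low pressure on the right).
Rotating 045° by 90° counterclockwise gives 315° — the wind blows toward the northwest.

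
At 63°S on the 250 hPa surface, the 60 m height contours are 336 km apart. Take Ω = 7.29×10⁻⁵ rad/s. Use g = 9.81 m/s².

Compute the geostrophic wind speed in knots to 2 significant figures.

26 knots

Coriolis parameter at 63°S:
f = 2Ω sin φ = 2 × 7.29×10⁻⁵ × sin 63° = 1.30×10⁻⁴ s⁻¹
Height gradient: |∂Z/∂n| = 60 m / 336000 m = 1.79×10⁻⁴
On a pressure surface, geostrophic balance gives V_g = (g/f)|∂Z/∂n|:
V_g = 9.81 × 1.79×10⁻⁴ / 1.30×10⁻⁴ = 13.5 m/s
Converting: 13.5 m/s × 1.944 = 26 knots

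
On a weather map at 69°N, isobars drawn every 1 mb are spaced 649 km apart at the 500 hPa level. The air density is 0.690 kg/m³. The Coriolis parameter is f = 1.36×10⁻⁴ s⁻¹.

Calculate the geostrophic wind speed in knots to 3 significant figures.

Pressure gradient: |∂P/∂n| = 100 Pa / 649000 m = 1.54×10⁻⁴ Pa/m
Geostrophic balance (pressure-gradient force = Coriolis force):
V_g = (1/(fρ)) |∂P/∂n| = 1.54×10⁻⁴ / (1.36×10⁻⁴ × 0.690) = 1.64 m/s
Converting: 1.64 m/s × 1.944 = 3.19 knots

3.19 knots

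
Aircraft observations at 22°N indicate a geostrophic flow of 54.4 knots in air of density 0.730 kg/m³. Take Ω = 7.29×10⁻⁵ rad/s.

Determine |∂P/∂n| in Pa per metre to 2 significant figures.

1.1×10⁻³ Pa/m

Coriolis parameter at 22°N:
f = 2Ω sin φ = 2 × 7.29×10⁻⁵ × sin 22° = 5.46×10⁻⁵ s⁻¹
Wind speed in SI: 54.4 knots = 28.0 m/s
Geostrophic balance rearranged: |∂P/∂n| = f ρ V_g
|∂P/∂n| = 5.46×10⁻⁵ × 0.730 × 28.0 = 1.12×10⁻³ Pa/m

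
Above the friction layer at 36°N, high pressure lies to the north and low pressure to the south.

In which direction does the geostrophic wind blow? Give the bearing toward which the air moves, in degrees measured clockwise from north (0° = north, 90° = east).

270°

The pressure-gradient force points toward the south (bearing 180°).
Geostrophic balance: in the Northern Hemisphere the Coriolis force deflects motion to the right, so the geostrophic wind blows 90° to the right of the pressure-gradient force (low pressure on the left).
Rotating 180° by 90° clockwise gives 270° — the wind blows toward the west.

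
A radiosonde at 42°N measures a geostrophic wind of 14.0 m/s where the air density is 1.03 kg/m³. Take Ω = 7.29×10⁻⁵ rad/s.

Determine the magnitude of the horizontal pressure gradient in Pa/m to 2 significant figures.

Coriolis parameter at 42°N:
f = 2Ω sin φ = 2 × 7.29×10⁻⁵ × sin 42° = 9.76×10⁻⁵ s⁻¹
Geostrophic balance rearranged: |∂P/∂n| = f ρ V_g
|∂P/∂n| = 9.76×10⁻⁵ × 1.03 × 14.0 = 1.41×10⁻³ Pa/m

1.4×10⁻³ Pa/m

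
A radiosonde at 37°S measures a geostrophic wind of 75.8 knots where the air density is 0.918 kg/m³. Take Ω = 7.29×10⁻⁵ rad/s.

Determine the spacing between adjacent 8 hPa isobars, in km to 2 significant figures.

250 km

Coriolis parameter at 37°S:
f = 2Ω sin φ = 2 × 7.29×10⁻⁵ × sin 37° = 8.77×10⁻⁵ s⁻¹
Wind speed in SI: 75.8 knots = 39.0 m/s
Geostrophic balance rearranged: |∂P/∂n| = f ρ V_g
|∂P/∂n| = 8.77×10⁻⁵ × 0.918 × 39.0 = 3.14×10⁻³ Pa/m
Isobar spacing: Δn = ΔP/|∂P/∂n| = 800 Pa / 3.14×10⁻³ Pa/m = 254694 m ≈ 250 km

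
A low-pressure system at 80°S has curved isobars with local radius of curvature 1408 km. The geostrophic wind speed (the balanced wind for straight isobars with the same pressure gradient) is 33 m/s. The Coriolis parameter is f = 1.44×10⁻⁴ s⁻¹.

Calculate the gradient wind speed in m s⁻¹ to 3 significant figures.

28.9 m s⁻¹

Around a low, centrifugal force acts outward with Coriolis, so pressure-gradient force balances both:
(1/ρ)|∂P/∂n| = fV + V²/R  →  V² + fR·V − fR·V_g = 0
With fR = 1.44×10⁻⁴ × 1408×10³ m = 203 m/s:
V = [−fR + √((fR)² + 4 fR V_g)]/2 = [−203 + √(203² + 4×203×33)]/2 = 28.9 m/s
Subgeostrophic (V < V_g = 33 m/s), as expected around a low.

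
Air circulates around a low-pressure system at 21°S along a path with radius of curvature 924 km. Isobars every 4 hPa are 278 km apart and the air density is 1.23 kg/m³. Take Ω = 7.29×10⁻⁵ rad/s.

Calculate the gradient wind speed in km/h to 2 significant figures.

60 km/h

Coriolis parameter at 21°S:
f = 2Ω sin φ = 2 × 7.29×10⁻⁵ × sin 21° = 5.23×10⁻⁵ s⁻¹
Pressure gradient: |∂P/∂n| = 400 Pa / 278000 m = 1.44×10⁻³ Pa/m
Geostrophic speed: V_g = |∂P/∂n|/(fρ) = 1.44×10⁻³/(5.23×10⁻⁵ × 1.23) = 22.4 m/s
Around a low, centrifugal force acts outward with Coriolis, so pressure-gradient force balances both:
(1/ρ)|∂P/∂n| = fV + V²/R  →  V² + fR·V − fR·V_g = 0
With fR = 5.23×10⁻⁵ × 924×10³ m = 48.3 m/s:
V = [−fR + √((fR)² + 4 fR V_g)]/2 = [−48.3 + √(48.3² + 4×48.3×22.4)]/2 = 16.6 m/s
Subgeostrophic (V < V_g = 22.4 m/s), as expected around a low.
Converting: 16.6 m/s × 3.6 = 60 km/h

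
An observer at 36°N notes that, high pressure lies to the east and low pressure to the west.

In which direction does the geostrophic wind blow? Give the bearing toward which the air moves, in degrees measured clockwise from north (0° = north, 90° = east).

000°

The pressure-gradient force points toward the west (bearing 270°).
Geostrophic balance: in the Northern Hemisphere the Coriolis force deflects motion to the right, so the geostrophic wind blows 90° to the right of the pressure-gradient force (low pressure on the left).
Rotating 270° by 90° clockwise gives 000° — the wind blows toward the north.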